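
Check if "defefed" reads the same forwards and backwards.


Word: "defefed"
Reversed: "defefed"
Forward == Backward? defefed == defefed
Palindrome = Yes


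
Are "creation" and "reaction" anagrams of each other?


Word 1: "creation" → sorted: aceinort
Word 2: "reaction" → sorted: aceinort
Same letters? aceinort == aceinort
Anagram = Yes


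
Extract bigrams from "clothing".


Word: "clothing" (length 8)
Number of bigrams = 8 - 2 + 1 = 7
  Position 0: "cl"
  Position 1: "lo"
  Position 2: "ot"
  Position 3: "th"
  Position 4: "hi"
  Position 5: "in"
  Position 6: "ng"
Bigrams = "cl", "lo", "ot", "th", "hi", "in", "ng"


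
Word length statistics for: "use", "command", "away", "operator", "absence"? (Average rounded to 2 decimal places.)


Lengths: "use"=3, "command"=7, "away"=4, "operator"=8, "absence"=7
Sum = 29, Count = 5
Average = 29/5 = 5.80
= avg=5.80, min=3, max=8


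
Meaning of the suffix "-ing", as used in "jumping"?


Suffix: -ing
Example: jumping = jump + -ing
Meaning = present participle


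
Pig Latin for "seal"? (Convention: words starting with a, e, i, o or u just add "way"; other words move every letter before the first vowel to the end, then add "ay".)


Word: "seal"
Starts with consonant(s) → move to end, add 'ay'
Consonant cluster: "s"
Pig Latin = "ealsay"


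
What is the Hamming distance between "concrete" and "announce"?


Comparing character by character (same length = 8):
  Pos 0: 'c' vs 'a' !=
  Pos 1: 'o' vs 'n' !=
  Pos 2: 'n' vs 'n' =
  Pos 3: 'c' vs 'o' !=
  Pos 4: 'r' vs 'u' !=
  Pos 5: 'e' vs 'n' !=
  Pos 6: 't' vs 'c' !=
  Pos 7: 'e' vs 'e' =
Hamming distance = 6


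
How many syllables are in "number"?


Word: "number"
Syllable breakdown: num | ber
Counting: 2 parts
= 2 syllables


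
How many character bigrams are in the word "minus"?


Word: "minus" (length 5)
Number of 2-grams = length - 2 + 1 = 5 - 2 + 1
= 4


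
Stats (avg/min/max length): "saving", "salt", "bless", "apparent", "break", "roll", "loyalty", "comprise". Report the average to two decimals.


Lengths: "saving"=6, "salt"=4, "bless"=5, "apparent"=8, "break"=5, "roll"=4, "loyalty"=7, "comprise"=8
Sum = 47, Count = 8
Average = 47/8 = 5.88
= avg=5.88, min=4, max=8


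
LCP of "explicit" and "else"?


Word 1: "explicit"
Word 2: "else"
Comparing from start:
  Pos 0: 'e' == 'e'
  Pos 1: 'x' != 'l' (stop)
LCP = "e" (length 1)


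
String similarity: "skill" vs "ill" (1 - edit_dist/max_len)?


Word 1: "skill" (length 5)
Word 2: "ill" (length 3)
One optimal edit sequence:
  1. delete 's'  (+1)
  2. delete 'k'  (+1)
  3. keep 'i'
  4. keep 'l'
  5. keep 'l'
Edit distance = 2
Max length = max(5, 3) = 5
Similarity = 1 - 2/5
= 0.6000


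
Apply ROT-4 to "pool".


Word: "pool"
Shift: 4
Each letter → (letter + shift) mod 26:
  'p' (15) + 4 = 19 → 't'
  'o' (14) + 4 = 18 → 's'
  'o' (14) + 4 = 18 → 's'
  'l' (11) + 4 = 15 → 'p'
Result = "tssp"


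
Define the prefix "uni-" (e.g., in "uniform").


Prefix: uni-
As in: uniform -> uni- + form
Meaning = one


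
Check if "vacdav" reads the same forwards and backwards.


Word: "vacdav"
Reversed: "vadcav"
Forward == Backward? vacdav != vadcav
Palindrome = No


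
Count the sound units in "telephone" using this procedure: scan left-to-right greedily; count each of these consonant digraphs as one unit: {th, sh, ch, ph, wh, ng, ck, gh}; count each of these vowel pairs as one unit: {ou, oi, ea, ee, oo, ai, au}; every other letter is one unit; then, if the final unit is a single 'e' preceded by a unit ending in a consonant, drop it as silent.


Word: "telephone" (9 letters)
Left-to-right scan:
  [1] 't' (letter)
  [2] 'e' (letter)
  [3] 'l' (letter)
  [4] 'e' (letter)
  [5] 'ph' (digraph)
  [6] 'o' (letter)
  [7] 'n' (letter)
  [8] 'e' (letter)
Units from scan: 8
Final unit is 'e' after a consonant -> drop as silent (-1)
Sound units = 7 units


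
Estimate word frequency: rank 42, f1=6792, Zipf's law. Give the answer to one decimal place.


Zipf's law: f(r) = f(1) / r
f(1) = 6792
f(42) = 6792 / 42
= 161.7 occurrences


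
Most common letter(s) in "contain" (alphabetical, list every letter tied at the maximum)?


Word: "contain"
Letter counts:
  'a': 1
  'c': 1
  'i': 1
  'n': 2
  'o': 1
  't': 1
Maximum count = 2
Most frequent = 'n' (2 times each)


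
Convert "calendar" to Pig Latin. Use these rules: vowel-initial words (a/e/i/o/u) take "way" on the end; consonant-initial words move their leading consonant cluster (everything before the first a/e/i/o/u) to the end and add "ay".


Word: "calendar"
Starts with consonant(s) → move to end, add 'ay'
Consonant cluster: "c"
Pig Latin = "alendarcay"


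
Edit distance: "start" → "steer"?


Word 1: "start" (length 5)
Word 2: "steer" (length 5)
One optimal edit sequence (insert/delete/substitute each cost 1):
  1. keep 's'
  2. keep 't'
  3. substitute 'a' -> 'e'  (+1)
  4. substitute 'r' -> 'e'  (+1)
  5. substitute 't' -> 'r'  (+1)
Total edit operations: 3
Edit distance = 3


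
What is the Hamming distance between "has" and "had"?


Comparing character by character (same length = 3):
  Pos 0: 'h' vs 'h' =
  Pos 1: 'a' vs 'a' =
  Pos 2: 's' vs 'd' !=
Hamming distance = 1


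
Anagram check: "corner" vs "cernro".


Word 1: "corner" → sorted: cenorr
Word 2: "cernro" → sorted: cenorr
Same letters? cenorr == cenorr
Anagram = Yes


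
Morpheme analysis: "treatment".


Word: "treatment"
Morphemes: treat / -ment
Each morpheme carries meaning
= 2 morphemes


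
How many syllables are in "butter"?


Word: "butter"
Syllable breakdown: but | ter
Counting: 2 parts
= 2 syllables


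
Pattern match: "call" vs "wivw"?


Pattern of "call": [0, 1, 2, 2]
Pattern of "wivw": [0, 1, 2, 0]
Patterns do not match
Same pattern = No


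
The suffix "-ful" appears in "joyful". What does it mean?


Suffix: -ful
As in: joyful -> joy + -ful
Meaning = full of


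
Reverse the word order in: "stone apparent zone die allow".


Original: "stone apparent zone die allow"
Words (1..n): stone | apparent | zone | die | allow
Reversed (n..1): allow | die | zone | apparent | stone
Result = "allow die zone apparent stone"


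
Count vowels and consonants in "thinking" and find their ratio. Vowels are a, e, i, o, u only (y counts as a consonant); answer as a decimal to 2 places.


Word: "thinking"
Vowels (a,e,i,o,u): 2
Consonants: 6
Ratio = 2/6
= 0.33


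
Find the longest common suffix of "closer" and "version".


Word 1: "closer"
Word 2: "version"
Comparing from end:
  Pos -1: 'r' != 'n' (stop)
LCS = "" (length 0)


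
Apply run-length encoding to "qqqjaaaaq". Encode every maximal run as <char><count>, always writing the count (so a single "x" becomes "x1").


String: "qqqjaaaaq"
Scanning for consecutive runs:
  'q' x 3
  'j' x 1
  'a' x 4
  'q' x 1
RLE = "q3j1a4q1"


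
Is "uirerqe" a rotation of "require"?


Word: "require", Candidate: "uirerqe"
Method: check if candidate is substring of word+word
"requirerequire" contains "uirerqe"? No
Is rotation = No


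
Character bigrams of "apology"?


Word: "apology" (length 7)
Number of bigrams = 7 - 2 + 1 = 6
  Position 0: "ap"
  Position 1: "po"
  Position 2: "ol"
  Position 3: "lo"
  Position 4: "og"
  Position 5: "gy"
Bigrams = "ap", "po", "ol", "lo", "og", "gy"


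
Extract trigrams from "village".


Word: "village" (length 7)
Number of trigrams = 7 - 3 + 1 = 5
  Position 0: "vil"
  Position 1: "ill"
  Position 2: "lla"
  Position 3: "lag"
  Position 4: "age"
Trigrams = "vil", "ill", "lla", "lag", "age"


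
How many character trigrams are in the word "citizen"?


Word: "citizen" (length 7)
Number of 3-grams = length - 3 + 1 = 7 - 3 + 1
= 5


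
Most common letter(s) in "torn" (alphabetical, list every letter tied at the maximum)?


Word: "torn"
Letter counts:
  'n': 1
  'o': 1
  'r': 1
  't': 1
Maximum count = 1
Most frequent = 'n', 'o', 'r', 't' (1 time each)


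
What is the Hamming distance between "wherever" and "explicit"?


Comparing character by character (same length = 8):
  Pos 0: 'w' vs 'e' !=
  Pos 1: 'h' vs 'x' !=
  Pos 2: 'e' vs 'p' !=
  Pos 3: 'r' vs 'l' !=
  Pos 4: 'e' vs 'i' !=
  Pos 5: 'v' vs 'c' !=
  Pos 6: 'e' vs 'i' !=
  Pos 7: 'r' vs 't' !=
Hamming distance = 8


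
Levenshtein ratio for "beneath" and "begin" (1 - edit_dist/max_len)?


Word 1: "beneath" (length 7)
Word 2: "begin" (length 5)
One optimal edit sequence:
  1. keep 'b'
  2. delete 'e'  (+1)
  3. delete 'n'  (+1)
  4. keep 'e'
  5. substitute 'a' -> 'g'  (+1)
  6. substitute 't' -> 'i'  (+1)
  7. substitute 'h' -> 'n'  (+1)
Edit distance = 5
Max length = max(7, 5) = 7
Similarity = 1 - 5/7
= 0.2857


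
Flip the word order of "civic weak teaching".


Original: "civic weak teaching"
Words (1..n): civic | weak | teaching
Reversed (n..1): teaching | weak | civic
Result = "teaching weak civic"


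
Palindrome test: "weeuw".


Word: "weeuw"
Reversed: "wueew"
Forward == Backward? weeuw != wueew
Palindrome = No


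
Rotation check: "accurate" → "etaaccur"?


Word: "accurate", Candidate: "etaaccur"
Method: check if candidate is substring of word+word
"accurateaccurate" contains "etaaccur"? No
Is rotation = No


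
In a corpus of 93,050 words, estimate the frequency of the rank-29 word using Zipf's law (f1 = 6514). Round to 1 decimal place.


Zipf's law: f(r) = f(1) / r
f(1) = 6514
f(29) = 6514 / 29
= 224.6 occurrences


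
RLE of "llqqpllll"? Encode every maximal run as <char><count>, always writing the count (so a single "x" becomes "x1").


String: "llqqpllll"
Scanning for consecutive runs:
  'l' x 2
  'q' x 2
  'p' x 1
  'l' x 4
RLE = "l2q2p1l4"


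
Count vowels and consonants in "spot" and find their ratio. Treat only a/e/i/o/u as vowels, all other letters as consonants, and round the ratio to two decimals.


Word: "spot"
Vowels (a,e,i,o,u): 1
Consonants: 3
Ratio = 1/3
= 0.33


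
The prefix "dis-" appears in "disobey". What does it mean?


Prefix: dis-
As in: disobey -> dis- + obey
Meaning = not / opposite


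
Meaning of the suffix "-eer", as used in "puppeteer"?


Suffix: -eer
As in: puppeteer -> puppet + -eer
Meaning = one who is concerned with


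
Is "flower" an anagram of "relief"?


Word 1: "relief" → sorted: eefilr
Word 2: "flower" → sorted: eflorw
Same letters? eefilr != eflorw
Anagram = No


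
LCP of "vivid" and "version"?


Word 1: "vivid"
Word 2: "version"
Comparing from start:
  Pos 0: 'v' == 'v'
  Pos 1: 'i' != 'e' (stop)
LCP = "v" (length 1)


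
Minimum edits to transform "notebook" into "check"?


Word 1: "notebook" (length 8)
Word 2: "check" (length 5)
One optimal edit sequence (insert/delete/substitute each cost 1):
  1. delete 'n'  (+1)
  2. substitute 'o' -> 'c'  (+1)
  3. substitute 't' -> 'h'  (+1)
  4. keep 'e'
  5. delete 'b'  (+1)
  6. delete 'o'  (+1)
  7. substitute 'o' -> 'c'  (+1)
  8. keep 'k'
Total edit operations: 6
Edit distance = 6


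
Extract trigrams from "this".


Word: "this" (length 4)
Number of trigrams = 4 - 3 + 1 = 2
  Position 0: "thi"
  Position 1: "his"
Trigrams = "thi", "his"


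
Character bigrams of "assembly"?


Word: "assembly" (length 8)
Number of bigrams = 8 - 2 + 1 = 7
  Position 0: "as"
  Position 1: "ss"
  Position 2: "se"
  Position 3: "em"
  Position 4: "mb"
  Position 5: "bl"
  Position 6: "ly"
Bigrams = "as", "ss", "se", "em", "mb", "bl", "ly"


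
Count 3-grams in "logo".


Word: "logo" (length 4)
Number of 3-grams = length - 3 + 1 = 4 - 3 + 1
= 2


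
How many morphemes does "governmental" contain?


Word: "governmental"
Morphemes: govern / -ment / -al
Each morpheme carries meaning
= 3 morphemes


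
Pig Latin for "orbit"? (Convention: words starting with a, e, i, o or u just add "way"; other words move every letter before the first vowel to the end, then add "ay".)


Word: "orbit"
Starts with vowel → add 'way'
Pig Latin = "orbitway"


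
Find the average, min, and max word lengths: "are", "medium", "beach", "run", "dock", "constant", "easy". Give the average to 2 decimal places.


Lengths: "are"=3, "medium"=6, "beach"=5, "run"=3, "dock"=4, "constant"=8, "easy"=4
Sum = 33, Count = 7
Average = 33/7 = 4.71
= avg=4.71, min=3, max=8


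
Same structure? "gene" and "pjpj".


Pattern of "gene": [0, 1, 2, 1]
Pattern of "pjpj": [0, 1, 0, 1]
Patterns do not match
Same pattern = No


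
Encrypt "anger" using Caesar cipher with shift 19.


Word: "anger"
Shift: 19
Each letter → (letter + shift) mod 26:
  'a' (0) + 19 = 19 → 't'
  'n' (13) + 19 = 6 → 'g'
  'g' (6) + 19 = 25 → 'z'
  'e' (4) + 19 = 23 → 'x'
  'r' (17) + 19 = 10 → 'k'
Result = "tgzxk"


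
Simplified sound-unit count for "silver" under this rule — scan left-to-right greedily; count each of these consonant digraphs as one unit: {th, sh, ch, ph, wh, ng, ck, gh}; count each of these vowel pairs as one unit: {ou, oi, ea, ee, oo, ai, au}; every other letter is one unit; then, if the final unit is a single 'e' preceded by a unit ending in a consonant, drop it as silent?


Word: "silver" (6 letters)
Left-to-right scan:
  1. 's' (letter)
  2. 'i' (letter)
  3. 'l' (letter)
  4. 'v' (letter)
  5. 'e' (letter)
  6. 'r' (letter)
Units from scan: 6
Sound units = 6 units


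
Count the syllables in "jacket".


Word: "jacket"
Syllable breakdown: jack · et
Counting: 2 parts
= 2 syllables


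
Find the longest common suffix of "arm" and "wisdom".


Word 1: "arm"
Word 2: "wisdom"
Comparing from end:
  Pos -1: 'm' == 'm'
  Pos -2: 'r' != 'o' (stop)
LCS = "m" (length 1)


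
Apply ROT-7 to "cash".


Word: "cash"
Shift: 7
Each letter → (letter + shift) mod 26:
  'c' (2) + 7 = 9 → 'j'
  'a' (0) + 7 = 7 → 'h'
  's' (18) + 7 = 25 → 'z'
  'h' (7) + 7 = 14 → 'o'
Result = "jhzo"


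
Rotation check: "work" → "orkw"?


Word: "work", Candidate: "orkw"
Method: check if candidate is substring of word+word
"workwork" contains "orkw"? Yes
Is rotation = Yes


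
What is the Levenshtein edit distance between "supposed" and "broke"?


Word 1: "supposed" (length 8)
Word 2: "broke" (length 5)
One optimal edit sequence (insert/delete/substitute each cost 1):
  1. delete 's'  (+1)
  2. delete 'u'  (+1)
  3. substitute 'p' -> 'b'  (+1)
  4. substitute 'p' -> 'r'  (+1)
  5. keep 'o'
  6. substitute 's' -> 'k'  (+1)
  7. keep 'e'
  8. delete 'd'  (+1)
Total edit operations: 6
Edit distance = 6


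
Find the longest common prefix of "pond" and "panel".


Word 1: "pond"
Word 2: "panel"
Comparing from start:
  Pos 0: 'p' == 'p'
  Pos 1: 'o' != 'a' (stop)
LCP = "p" (length 1)


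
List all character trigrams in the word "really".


Word: "really" (length 6)
Number of trigrams = 6 - 3 + 1 = 4
  Position 0: "rea"
  Position 1: "eal"
  Position 2: "all"
  Position 3: "lly"
Trigrams = "rea", "eal", "all", "lly"


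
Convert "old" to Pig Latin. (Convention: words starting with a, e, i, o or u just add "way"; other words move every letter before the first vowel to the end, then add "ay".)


Word: "old"
Starts with vowel → add 'way'
Pig Latin = "oldway"


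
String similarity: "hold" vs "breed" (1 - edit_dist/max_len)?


Word 1: "hold" (length 4)
Word 2: "breed" (length 5)
One optimal edit sequence:
  1. insert 'b'  (+1)
  2. substitute 'h' -> 'r'  (+1)
  3. substitute 'o' -> 'e'  (+1)
  4. substitute 'l' -> 'e'  (+1)
  5. keep 'd'
Edit distance = 4
Max length = max(4, 5) = 5
Similarity = 1 - 4/5
= 0.2000


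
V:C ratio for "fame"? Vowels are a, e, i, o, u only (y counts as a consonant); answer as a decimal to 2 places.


Word: "fame"
Vowels (a,e,i,o,u): 2
Consonants: 2
Ratio = 2/2
= 1.00


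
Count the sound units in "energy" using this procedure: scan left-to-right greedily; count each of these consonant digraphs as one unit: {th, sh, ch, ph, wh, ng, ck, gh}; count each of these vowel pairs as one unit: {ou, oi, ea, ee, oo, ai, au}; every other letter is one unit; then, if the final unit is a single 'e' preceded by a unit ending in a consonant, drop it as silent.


Word: "energy" (6 letters)
Left-to-right scan:
  (1) 'e' (letter)
  (2) 'n' (letter)
  (3) 'e' (letter)
  (4) 'r' (letter)
  (5) 'g' (letter)
  (6) 'y' (letter)
Units from scan: 6
Sound units = 6 units


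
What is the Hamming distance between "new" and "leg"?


Comparing character by character (same length = 3):
  Pos 0: 'n' vs 'l' !=
  Pos 1: 'e' vs 'e' =
  Pos 2: 'w' vs 'g' !=
Hamming distance = 2


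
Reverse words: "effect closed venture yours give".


Original: "effect closed venture yours give"
Words (1..n): effect | closed | venture | yours | give
Reversed (n..1): give | yours | venture | closed | effect
Result = "give yours venture closed effect"


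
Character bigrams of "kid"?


Word: "kid" (length 3)
Number of bigrams = 3 - 2 + 1 = 2
  Position 0: "ki"
  Position 1: "id"
Bigrams = "ki", "id"


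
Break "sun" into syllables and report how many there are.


Word: "sun"
Syllable breakdown: sun
Counting: 1 part
= 1 syllable


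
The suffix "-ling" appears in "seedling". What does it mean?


Suffix: -ling
As in: seedling -> seed + -ling
Meaning = small / young


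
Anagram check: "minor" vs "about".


Word 1: "minor" → sorted: imnor
Word 2: "about" → sorted: abotu
Same letters? imnor != abotu
Anagram = No


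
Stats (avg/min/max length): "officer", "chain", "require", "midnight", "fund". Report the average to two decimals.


Lengths: "officer"=7, "chain"=5, "require"=7, "midnight"=8, "fund"=4
Sum = 31, Count = 5
Average = 31/5 = 6.20
= avg=6.20, min=4, max=8


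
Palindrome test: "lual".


Word: "lual"
Reversed: "laul"
Forward == Backward? lual != laul
Palindrome = No


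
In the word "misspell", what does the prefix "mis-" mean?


Prefix: mis-
As in: misspell -> mis- + spell
Meaning = wrongly


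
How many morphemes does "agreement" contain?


Word: "agreement"
Morphemes: agree + -ment
Each morpheme carries meaning
= 2 morphemes


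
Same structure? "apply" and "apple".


Pattern of "apply": [0, 1, 1, 2, 3]
Pattern of "apple": [0, 1, 1, 2, 3]
Patterns match
Same pattern = Yes


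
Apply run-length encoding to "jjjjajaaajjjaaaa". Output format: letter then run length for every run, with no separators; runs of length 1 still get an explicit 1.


String: "jjjjajaaajjjaaaa"
Scanning for consecutive runs:
  'j' x 4
  'a' x 1
  'j' x 1
  'a' x 3
  'j' x 3
  'a' x 4
RLE = "j4a1j1a3j3a4"


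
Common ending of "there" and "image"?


Word 1: "there"
Word 2: "image"
Comparing from end:
  Pos -1: 'e' == 'e'
  Pos -2: 'r' != 'g' (stop)
LCS = "e" (length 1)


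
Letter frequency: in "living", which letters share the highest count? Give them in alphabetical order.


Word: "living"
Letter counts:
  'g': 1
  'i': 2
  'l': 1
  'n': 1
  'v': 1
Maximum count = 2
Most frequent = 'i' (2 times each)


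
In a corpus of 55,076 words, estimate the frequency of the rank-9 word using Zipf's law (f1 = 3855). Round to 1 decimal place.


Zipf's law: f(r) = f(1) / r
f(1) = 3855
f(9) = 3855 / 9
= 428.3 occurrences


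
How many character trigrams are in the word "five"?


Word: "five" (length 4)
Number of 3-grams = length - 3 + 1 = 4 - 3 + 1
= 2


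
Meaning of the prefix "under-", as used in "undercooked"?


Prefix: under-
Example: undercooked = under- + cooked
Meaning = insufficient


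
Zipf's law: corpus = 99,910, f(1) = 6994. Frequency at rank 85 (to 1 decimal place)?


Zipf's law: f(r) = f(1) / r
f(1) = 6994
f(85) = 6994 / 85
= 82.3 occurrences


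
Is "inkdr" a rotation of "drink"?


Word: "drink", Candidate: "inkdr"
Method: check if candidate is substring of word+word
"drinkdrink" contains "inkdr"? Yes
Is rotation = Yes


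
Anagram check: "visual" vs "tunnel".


Word 1: "visual" → sorted: ailsuv
Word 2: "tunnel" → sorted: elnntu
Same letters? ailsuv != elnntu
Anagram = No


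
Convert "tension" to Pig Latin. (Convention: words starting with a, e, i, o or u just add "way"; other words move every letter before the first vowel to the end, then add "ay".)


Word: "tension"
Starts with consonant(s) → move to end, add 'ay'
Consonant cluster: "t"
Pig Latin = "ensiontay"


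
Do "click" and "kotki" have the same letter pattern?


Pattern of "click": [0, 1, 2, 0, 3]
Pattern of "kotki": [0, 1, 2, 0, 3]
Patterns match
Same pattern = Yes


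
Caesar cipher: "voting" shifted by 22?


Word: "voting"
Shift: 22
Each letter → (letter + shift) mod 26:
  'v' (21) + 22 = 17 → 'r'
  'o' (14) + 22 = 10 → 'k'
  't' (19) + 22 = 15 → 'p'
  'i' (8) + 22 = 4 → 'e'
  'n' (13) + 22 = 9 → 'j'
  'g' (6) + 22 = 2 → 'c'
Result = "rkpejc"


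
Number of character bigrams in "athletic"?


Word: "athletic" (length 8)
Number of 2-grams = length - 2 + 1 = 8 - 2 + 1
= 7


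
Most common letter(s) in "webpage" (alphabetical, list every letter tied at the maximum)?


Word: "webpage"
Letter counts:
  'a': 1
  'b': 1
  'e': 2
  'g': 1
  'p': 1
  'w': 1
Maximum count = 2
Most frequent = 'e' (2 times each)


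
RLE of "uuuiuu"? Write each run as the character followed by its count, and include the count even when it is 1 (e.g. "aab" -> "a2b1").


String: "uuuiuu"
Scanning for consecutive runs:
  'u' x 3
  'i' x 1
  'u' x 2
RLE = "u3i1u2"


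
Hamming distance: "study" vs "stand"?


Comparing character by character (same length = 5):
  Pos 0: 's' vs 's' =
  Pos 1: 't' vs 't' =
  Pos 2: 'u' vs 'a' !=
  Pos 3: 'd' vs 'n' !=
  Pos 4: 'y' vs 'd' !=
Hamming distance = 3


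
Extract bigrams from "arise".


Word: "arise" (length 5)
Number of bigrams = 5 - 2 + 1 = 4
  Position 0: "ar"
  Position 1: "ri"
  Position 2: "is"
  Position 3: "se"
Bigrams = "ar", "ri", "is", "se"


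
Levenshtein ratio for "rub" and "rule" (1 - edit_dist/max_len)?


Word 1: "rub" (length 3)
Word 2: "rule" (length 4)
One optimal edit sequence:
  1. keep 'r'
  2. keep 'u'
  3. insert 'l'  (+1)
  4. substitute 'b' -> 'e'  (+1)
Edit distance = 2
Max length = max(3, 4) = 4
Similarity = 1 - 2/4
= 0.5000


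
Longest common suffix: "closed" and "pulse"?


Word 1: "closed"
Word 2: "pulse"
Comparing from end:
  Pos -1: 'd' != 'e' (stop)
LCS = "" (length 0)


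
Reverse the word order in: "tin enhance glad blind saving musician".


Original: "tin enhance glad blind saving musician"
Words (1..n): tin | enhance | glad | blind | saving | musician
Reversed (n..1): musician | saving | blind | glad | enhance | tin
Result = "musician saving blind glad enhance tin"


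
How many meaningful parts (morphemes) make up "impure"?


Word: "impure"
Morphemes: im- + pure
Each morpheme carries meaning
= 2 morphemes


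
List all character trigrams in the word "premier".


Word: "premier" (length 7)
Number of trigrams = 7 - 3 + 1 = 5
  Position 0: "pre"
  Position 1: "rem"
  Position 2: "emi"
  Position 3: "mie"
  Position 4: "ier"
Trigrams = "pre", "rem", "emi", "mie", "ier"


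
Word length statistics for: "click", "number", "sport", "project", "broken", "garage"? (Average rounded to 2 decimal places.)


Lengths: "click"=5, "number"=6, "sport"=5, "project"=7, "broken"=6, "garage"=6
Sum = 35, Count = 6
Average = 35/6 = 5.83
= avg=5.83, min=5, max=7


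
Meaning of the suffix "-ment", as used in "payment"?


Suffix: -ment
Example: payment (pay + -ment)
Meaning = result of action


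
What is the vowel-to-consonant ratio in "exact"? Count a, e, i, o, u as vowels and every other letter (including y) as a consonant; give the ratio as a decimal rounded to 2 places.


Word: "exact"
Vowels (a,e,i,o,u): 2
Consonants: 3
Ratio = 2/3
= 0.67


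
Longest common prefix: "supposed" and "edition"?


Word 1: "supposed"
Word 2: "edition"
Comparing from start:
  Pos 0: 's' != 'e' (stop)
LCP = "" (length 0)


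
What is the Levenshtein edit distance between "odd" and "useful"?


Word 1: "odd" (length 3)
Word 2: "useful" (length 6)
One optimal edit sequence (insert/delete/substitute each cost 1):
  1. insert 'u'  (+1)
  2. insert 's'  (+1)
  3. insert 'e'  (+1)
  4. substitute 'o' -> 'f'  (+1)
  5. substitute 'd' -> 'u'  (+1)
  6. substitute 'd' -> 'l'  (+1)
Total edit operations: 6
Edit distance = 6


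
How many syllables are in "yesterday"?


Word: "yesterday"
Syllable breakdown: yes | ter | day
Counting: 3 parts
= 3 syllables


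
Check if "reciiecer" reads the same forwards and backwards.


Word: "reciiecer"
Reversed: "receiicer"
Forward == Backward? reciiecer != receiicer
Palindrome = No


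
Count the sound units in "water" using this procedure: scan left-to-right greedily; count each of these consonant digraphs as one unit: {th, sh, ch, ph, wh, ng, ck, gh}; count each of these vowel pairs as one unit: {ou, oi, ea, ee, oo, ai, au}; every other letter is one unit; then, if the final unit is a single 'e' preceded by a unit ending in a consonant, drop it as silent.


Word: "water" (5 letters)
Left-to-right scan:
  1. 'w' (letter)
  2. 'a' (letter)
  3. 't' (letter)
  4. 'e' (letter)
  5. 'r' (letter)
Units from scan: 5
Sound units = 5 units


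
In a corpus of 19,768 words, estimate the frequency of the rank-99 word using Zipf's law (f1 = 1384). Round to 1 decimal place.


Zipf's law: f(r) = f(1) / r
f(1) = 1384
f(99) = 1384 / 99
= 14.0 occurrences


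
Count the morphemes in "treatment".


Word: "treatment"
Morphemes: treat + -ment
Each morpheme carries meaning
= 2 morphemes


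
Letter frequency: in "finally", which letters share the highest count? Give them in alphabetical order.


Word: "finally"
Letter counts:
  'a': 1
  'f': 1
  'i': 1
  'l': 2
  'n': 1
  'y': 1
Maximum count = 2
Most frequent = 'l' (2 times each)


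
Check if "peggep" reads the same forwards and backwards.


Word: "peggep"
Reversed: "peggep"
Forward == Backward? peggep == peggep
Palindrome = Yes


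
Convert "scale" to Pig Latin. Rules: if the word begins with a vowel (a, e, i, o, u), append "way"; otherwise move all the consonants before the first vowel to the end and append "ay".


Word: "scale"
Starts with consonant(s) → move to end, add 'ay'
Consonant cluster: "sc"
Pig Latin = "alescay"


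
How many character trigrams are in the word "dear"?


Word: "dear" (length 4)
Number of 3-grams = length - 3 + 1 = 4 - 3 + 1
= 2


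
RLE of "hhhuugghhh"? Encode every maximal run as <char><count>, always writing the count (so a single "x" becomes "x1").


String: "hhhuugghhh"
Scanning for consecutive runs:
  'h' x 3
  'u' x 2
  'g' x 2
  'h' x 3
RLE = "h3u2g2h3"


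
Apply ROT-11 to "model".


Word: "model"
Shift: 11
Each letter → (letter + shift) mod 26:
  'm' (12) + 11 = 23 → 'x'
  'o' (14) + 11 = 25 → 'z'
  'd' (3) + 11 = 14 → 'o'
  'e' (4) + 11 = 15 → 'p'
  'l' (11) + 11 = 22 → 'w'
Result = "xzopw"


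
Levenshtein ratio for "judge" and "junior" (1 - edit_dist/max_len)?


Word 1: "judge" (length 5)
Word 2: "junior" (length 6)
One optimal edit sequence:
  1. keep 'j'
  2. keep 'u'
  3. insert 'n'  (+1)
  4. substitute 'd' -> 'i'  (+1)
  5. substitute 'g' -> 'o'  (+1)
  6. substitute 'e' -> 'r'  (+1)
Edit distance = 4
Max length = max(5, 6) = 6
Similarity = 1 - 4/6
= 0.3333


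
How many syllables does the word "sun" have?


Word: "sun"
Syllable breakdown: sun
Counting: 1 part
= 1 syllable


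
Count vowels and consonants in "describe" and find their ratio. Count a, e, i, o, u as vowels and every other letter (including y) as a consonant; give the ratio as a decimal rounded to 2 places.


Word: "describe"
Vowels (a,e,i,o,u): 3
Consonants: 5
Ratio = 3/5
= 0.60


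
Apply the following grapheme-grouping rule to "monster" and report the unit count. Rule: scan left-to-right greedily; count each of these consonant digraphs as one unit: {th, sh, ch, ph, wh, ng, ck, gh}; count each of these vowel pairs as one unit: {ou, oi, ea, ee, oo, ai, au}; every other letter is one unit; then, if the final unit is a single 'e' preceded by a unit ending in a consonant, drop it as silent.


Word: "monster" (7 letters)
Left-to-right scan:
  [1] 'm' (letter)
  [2] 'o' (letter)
  [3] 'n' (letter)
  [4] 's' (letter)
  [5] 't' (letter)
  [6] 'e' (letter)
  [7] 'r' (letter)
Units from scan: 7
Sound units = 7 units


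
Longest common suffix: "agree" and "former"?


Word 1: "agree"
Word 2: "former"
Comparing from end:
  Pos -1: 'e' != 'r' (stop)
LCS = "" (length 0)


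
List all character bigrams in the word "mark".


Word: "mark" (length 4)
Number of bigrams = 4 - 2 + 1 = 3
  Position 0: "ma"
  Position 1: "ar"
  Position 2: "rk"
Bigrams = "ma", "ar", "rk"


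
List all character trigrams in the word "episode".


Word: "episode" (length 7)
Number of trigrams = 7 - 3 + 1 = 5
  Position 0: "epi"
  Position 1: "pis"
  Position 2: "iso"
  Position 3: "sod"
  Position 4: "ode"
Trigrams = "epi", "pis", "iso", "sod", "ode"


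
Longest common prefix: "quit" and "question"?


Word 1: "quit"
Word 2: "question"
Comparing from start:
  Pos 0: 'q' == 'q'
  Pos 1: 'u' == 'u'
  Pos 2: 'i' != 'e' (stop)
LCP = "qu" (length 2)


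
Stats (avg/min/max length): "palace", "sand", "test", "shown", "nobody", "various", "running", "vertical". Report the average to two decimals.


Lengths: "palace"=6, "sand"=4, "test"=4, "shown"=5, "nobody"=6, "various"=7, "running"=7, "vertical"=8
Sum = 47, Count = 8
Average = 47/8 = 5.88
= avg=5.88, min=4, max=8


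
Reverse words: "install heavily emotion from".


Original: "install heavily emotion from"
Words (1..n): install | heavily | emotion | from
Reversed (n..1): from | emotion | heavily | install
Result = "from emotion heavily install"


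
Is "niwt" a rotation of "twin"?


Word: "twin", Candidate: "niwt"
Method: check if candidate is substring of word+word
"twintwin" contains "niwt"? No
Is rotation = No


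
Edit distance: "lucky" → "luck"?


Word 1: "lucky" (length 5)
Word 2: "luck" (length 4)
One optimal edit sequence (insert/delete/substitute each cost 1):
  1. keep 'l'
  2. keep 'u'
  3. keep 'c'
  4. keep 'k'
  5. delete 'y'  (+1)
Total edit operations: 1
Edit distance = 1


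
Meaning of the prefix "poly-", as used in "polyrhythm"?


Prefix: poly-
Example: polyrhythm = poly- + rhythm
Meaning = many


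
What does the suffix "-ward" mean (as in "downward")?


Suffix: -ward
As in: downward -> down + -ward
Meaning = in the direction of


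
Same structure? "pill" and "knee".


Pattern of "pill": [0, 1, 2, 2]
Pattern of "knee": [0, 1, 2, 2]
Patterns match
Same pattern = Yes


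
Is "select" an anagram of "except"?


Word 1: "except" → sorted: ceeptx
Word 2: "select" → sorted: ceelst
Same letters? ceeptx != ceelst
Anagram = No


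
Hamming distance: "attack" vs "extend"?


Comparing character by character (same length = 6):
  Pos 0: 'a' vs 'e' !=
  Pos 1: 't' vs 'x' !=
  Pos 2: 't' vs 't' =
  Pos 3: 'a' vs 'e' !=
  Pos 4: 'c' vs 'n' !=
  Pos 5: 'k' vs 'd' !=
Hamming distance = 5


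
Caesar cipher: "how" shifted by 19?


Word: "how"
Shift: 19
Each letter → (letter + shift) mod 26:
  'h' (7) + 19 = 0 → 'a'
  'o' (14) + 19 = 7 → 'h'
  'w' (22) + 19 = 15 → 'p'
Result = "ahp"


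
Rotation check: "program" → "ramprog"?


Word: "program", Candidate: "ramprog"
Method: check if candidate is substring of word+word
"programprogram" contains "ramprog"? Yes
Is rotation = Yes


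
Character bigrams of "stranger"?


Word: "stranger" (length 8)
Number of bigrams = 8 - 2 + 1 = 7
  Position 0: "st"
  Position 1: "tr"
  Position 2: "ra"
  Position 3: "an"
  Position 4: "ng"
  Position 5: "ge"
  Position 6: "er"
Bigrams = "st", "tr", "ra", "an", "ng", "ge", "er"


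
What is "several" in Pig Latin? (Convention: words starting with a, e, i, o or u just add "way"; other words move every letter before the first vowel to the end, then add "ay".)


Word: "several"
Starts with consonant(s) → move to end, add 'ay'
Consonant cluster: "s"
Pig Latin = "everalsay"


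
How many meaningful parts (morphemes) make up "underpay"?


Word: "underpay"
Morphemes: under- + pay
Each morpheme carries meaning
= 2 morphemes


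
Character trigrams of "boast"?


Word: "boast" (length 5)
Number of trigrams = 5 - 3 + 1 = 3
  Position 0: "boa"
  Position 1: "oas"
  Position 2: "ast"
Trigrams = "boa", "oas", "ast"


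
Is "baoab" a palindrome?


Word: "baoab"
Reversed: "baoab"
Forward == Backward? baoab == baoab
Palindrome = Yes


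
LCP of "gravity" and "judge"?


Word 1: "gravity"
Word 2: "judge"
Comparing from start:
  Pos 0: 'g' != 'j' (stop)
LCP = "" (length 0)


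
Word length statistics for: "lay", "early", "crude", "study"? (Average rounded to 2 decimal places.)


Lengths: "lay"=3, "early"=5, "crude"=5, "study"=5
Sum = 18, Count = 4
Average = 18/4 = 4.50
= avg=4.50, min=3, max=5


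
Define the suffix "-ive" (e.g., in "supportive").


Suffix: -ive
Example: supportive = support + -ive
Meaning = tending to


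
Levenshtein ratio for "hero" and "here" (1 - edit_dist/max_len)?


Word 1: "hero" (length 4)
Word 2: "here" (length 4)
One optimal edit sequence:
  1. keep 'h'
  2. keep 'e'
  3. keep 'r'
  4. substitute 'o' -> 'e'  (+1)
Edit distance = 1
Max length = max(4, 4) = 4
Similarity = 1 - 1/4
= 0.7500


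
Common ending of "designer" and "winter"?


Word 1: "designer"
Word 2: "winter"
Comparing from end:
  Pos -1: 'r' == 'r'
  Pos -2: 'e' == 'e'
  Pos -3: 'n' != 't' (stop)
LCS = "er" (length 2)


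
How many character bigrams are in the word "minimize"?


Word: "minimize" (length 8)
Number of 2-grams = length - 2 + 1 = 8 - 2 + 1
= 7


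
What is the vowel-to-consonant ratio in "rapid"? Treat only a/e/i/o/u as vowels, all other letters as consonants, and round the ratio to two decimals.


Word: "rapid"
Vowels (a,e,i,o,u): 2
Consonants: 3
Ratio = 2/3
= 0.67


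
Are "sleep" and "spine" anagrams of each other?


Word 1: "sleep" → sorted: eelps
Word 2: "spine" → sorted: einps
Same letters? eelps != einps
Anagram = No


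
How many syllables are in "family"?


Word: "family"
Syllable breakdown: fam-i-ly
Counting: 3 parts
= 3 syllables


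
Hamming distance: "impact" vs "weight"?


Comparing character by character (same length = 6):
  Pos 0: 'i' vs 'w' !=
  Pos 1: 'm' vs 'e' !=
  Pos 2: 'p' vs 'i' !=
  Pos 3: 'a' vs 'g' !=
  Pos 4: 'c' vs 'h' !=
  Pos 5: 't' vs 't' =
Hamming distance = 5


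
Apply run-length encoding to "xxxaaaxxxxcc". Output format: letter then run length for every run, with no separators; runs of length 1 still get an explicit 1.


String: "xxxaaaxxxxcc"
Scanning for consecutive runs:
  'x' x 3
  'a' x 3
  'x' x 4
  'c' x 2
RLE = "x3a3x4c2"


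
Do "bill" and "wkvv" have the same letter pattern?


Pattern of "bill": [0, 1, 2, 2]
Pattern of "wkvv": [0, 1, 2, 2]
Patterns match
Same pattern = Yes


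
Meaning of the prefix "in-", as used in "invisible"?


Prefix: in-
Example: invisible = in- + visible
Meaning = not / into


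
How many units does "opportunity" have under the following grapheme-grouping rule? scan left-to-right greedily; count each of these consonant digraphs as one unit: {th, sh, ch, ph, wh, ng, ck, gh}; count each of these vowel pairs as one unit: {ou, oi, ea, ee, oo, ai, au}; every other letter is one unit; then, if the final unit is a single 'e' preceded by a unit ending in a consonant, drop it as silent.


Word: "opportunity" (11 letters)
Left-to-right scan:
  1. 'o' (letter)
  2. 'p' (letter)
  3. 'p' (letter)
  4. 'o' (letter)
  5. 'r' (letter)
  6. 't' (letter)
  7. 'u' (letter)
  8. 'n' (letter)
  9. 'i' (letter)
  10. 't' (letter)
  11. 'y' (letter)
Units from scan: 11
Sound units = 11 units


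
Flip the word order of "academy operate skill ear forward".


Original: "academy operate skill ear forward"
Words (1..n): academy | operate | skill | ear | forward
Reversed (n..1): forward | ear | skill | operate | academy
Result = "forward ear skill operate academy"


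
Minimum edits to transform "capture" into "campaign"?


Word 1: "capture" (length 7)
Word 2: "campaign" (length 8)
One optimal edit sequence (insert/delete/substitute each cost 1):
  1. keep 'c'
  2. keep 'a'
  3. insert 'm'  (+1)
  4. keep 'p'
  5. substitute 't' -> 'a'  (+1)
  6. substitute 'u' -> 'i'  (+1)
  7. substitute 'r' -> 'g'  (+1)
  8. substitute 'e' -> 'n'  (+1)
Total edit operations: 5
Edit distance = 5


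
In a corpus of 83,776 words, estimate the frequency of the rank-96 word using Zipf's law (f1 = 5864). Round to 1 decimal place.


Zipf's law: f(r) = f(1) / r
f(1) = 5864
f(96) = 5864 / 96
= 61.1 occurrences


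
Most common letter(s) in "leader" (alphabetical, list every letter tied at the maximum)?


Word: "leader"
Letter counts:
  'a': 1
  'd': 1
  'e': 2
  'l': 1
  'r': 1
Maximum count = 2
Most frequent = 'e' (2 times each)


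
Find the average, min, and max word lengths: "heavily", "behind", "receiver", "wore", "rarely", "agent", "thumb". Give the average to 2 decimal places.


Lengths: "heavily"=7, "behind"=6, "receiver"=8, "wore"=4, "rarely"=6, "agent"=5, "thumb"=5
Sum = 41, Count = 7
Average = 41/7 = 5.86
= avg=5.86, min=4, max=8


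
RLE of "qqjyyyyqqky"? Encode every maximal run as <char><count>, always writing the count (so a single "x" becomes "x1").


String: "qqjyyyyqqky"
Scanning for consecutive runs:
  'q' x 2
  'j' x 1
  'y' x 4
  'q' x 2
  'k' x 1
  'y' x 1
RLE = "q2j1y4q2k1y1"


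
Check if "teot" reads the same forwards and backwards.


Word: "teot"
Reversed: "toet"
Forward == Backward? teot != toet
Palindrome = No


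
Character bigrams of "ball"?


Word: "ball" (length 4)
Number of bigrams = 4 - 2 + 1 = 3
  Position 0: "ba"
  Position 1: "al"
  Position 2: "ll"
Bigrams = "ba", "al", "ll"


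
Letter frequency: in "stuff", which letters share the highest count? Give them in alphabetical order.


Word: "stuff"
Letter counts:
  'f': 2
  's': 1
  't': 1
  'u': 1
Maximum count = 2
Most frequent = 'f' (2 times each)


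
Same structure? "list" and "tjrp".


Pattern of "list": [0, 1, 2, 3]
Pattern of "tjrp": [0, 1, 2, 3]
Patterns match
Same pattern = Yes


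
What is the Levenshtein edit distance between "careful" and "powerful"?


Word 1: "careful" (length 7)
Word 2: "powerful" (length 8)
One optimal edit sequence (insert/delete/substitute each cost 1):
  1. substitute 'c' -> 'p'  (+1)
  2. substitute 'a' -> 'o'  (+1)
  3. substitute 'r' -> 'w'  (+1)
  4. keep 'e'
  5. insert 'r'  (+1)
  6. keep 'f'
  7. keep 'u'
  8. keep 'l'
Total edit operations: 4
Edit distance = 4


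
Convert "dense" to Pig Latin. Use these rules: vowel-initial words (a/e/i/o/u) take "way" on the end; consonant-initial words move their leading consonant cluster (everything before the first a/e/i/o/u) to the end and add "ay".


Word: "dense"
Starts with consonant(s) → move to end, add 'ay'
Consonant cluster: "d"
Pig Latin = "enseday"


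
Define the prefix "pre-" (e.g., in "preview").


Prefix: pre-
Example: preview = pre- + view
Meaning = before


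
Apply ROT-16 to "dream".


Word: "dream"
Shift: 16
Each letter → (letter + shift) mod 26:
  'd' (3) + 16 = 19 → 't'
  'r' (17) + 16 = 7 → 'h'
  'e' (4) + 16 = 20 → 'u'
  'a' (0) + 16 = 16 → 'q'
  'm' (12) + 16 = 2 → 'c'
Result = "thuqc"


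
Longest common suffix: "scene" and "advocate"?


Word 1: "scene"
Word 2: "advocate"
Comparing from end:
  Pos -1: 'e' == 'e'
  Pos -2: 'n' != 't' (stop)
LCS = "e" (length 1)


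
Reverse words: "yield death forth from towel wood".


Original: "yield death forth from towel wood"
Words (1..n): yield | death | forth | from | towel | wood
Reversed (n..1): wood | towel | from | forth | death | yield
Result = "wood towel from forth death yield"
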